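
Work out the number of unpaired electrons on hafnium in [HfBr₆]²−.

Summing ligand charges against the −2 overall charge gives an oxidation state of +4 for hafnium.
Group 4 minus oxidation state 4 gives a d⁰ configuration.
In an octahedral field the d⁰ configuration is t₂g⁰e_g⁰, giving 0 unpaired electrons.

0 unpaired electrons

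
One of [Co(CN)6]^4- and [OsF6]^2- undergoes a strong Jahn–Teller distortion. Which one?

[Co(CN)6]^4-: Each cyanide is −1; balancing the −4 overall charge requires Co(II). Co sits in group 9, so the d-electron count is 9 − 2 = 7. Cyanide is a strong-field ligand (high in the spectrochemical series) for a first-row metal, so the complex is low-spin. The t₂g⁶e_g¹ (low-spin) configuration has an unevenly filled e_g set; the Jahn–Teller theorem predicts a tetragonal distortion (typically axial elongation) to lift the degeneracy.
[OsF6]^2-: Summing ligand charges against the −2 overall charge gives an oxidation state of +4 for osmium. Os sits in group 8, so the d-electron count is 8 − 4 = 4. A 5d ion has a large Δₒ and is invariably low-spin. The d⁴ configuration leaves the e_g set evenly filled (or empty) — no strong Jahn–Teller driving force.

[Co(CN)6]^4-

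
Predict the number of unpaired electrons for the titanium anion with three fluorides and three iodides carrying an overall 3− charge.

Ligand charges: each fluoride is −1; each iodide is −1. With an overall charge of −3 the titanium centre must be in the +3 oxidation state.
Titanium is a group-4 element; Ti(III) is therefore d¹.
In an octahedral field the d¹ configuration is t₂g¹e_g⁰ (only one arrangement possible), giving 1 unpaired electron.

1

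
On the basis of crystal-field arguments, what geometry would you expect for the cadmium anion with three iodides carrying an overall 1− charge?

Summing ligand charges against the −1 overall charge gives an oxidation state of +2 for cadmium.
Cd sits in group 12, so the d-electron count is 12 − 2 = 10.
With 3 monodentate ligands the coordination number is 3.
Three ligands around a d¹⁰ centre minimise repulsion in a trigonal-planar arrangement.

trigonal planar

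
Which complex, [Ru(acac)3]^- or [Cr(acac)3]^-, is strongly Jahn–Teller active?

[Ru(acac)3]^-: Ligand charges: each acetylacetonate is −1. With an overall charge of −1 the ruthenium centre must be in the +2 oxidation state. Ru sits in group 8, so the d-electron count is 8 − 2 = 6. A 4d ion has a large Δₒ and is invariably low-spin. The d⁶ configuration leaves the e_g set evenly filled (or empty) — no strong Jahn–Teller driving force.
[Cr(acac)3]^-: Summing ligand charges against the −1 overall charge gives an oxidation state of +2 for chromium. Cr sits in group 6, so the d-electron count is 6 − 2 = 4. Acetylacetonate is a weak-field ligand for a first-row metal, so the complex is high-spin. The t₂g³e_g¹ (high-spin) configuration has an unevenly filled e_g set; the Jahn–Teller theorem predicts a tetragonal distortion (typically axial elongation) to lift the degeneracy.

[Cr(acac)3]^-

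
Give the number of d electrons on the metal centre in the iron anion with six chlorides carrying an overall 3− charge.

Ligand charges: each chloride is −1. With an overall charge of −3 the iron centre must be in the +3 oxidation state.
Fe sits in group 8, so the d-electron count is 8 − 3 = 5.

d⁵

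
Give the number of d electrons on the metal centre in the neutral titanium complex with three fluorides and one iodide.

d0

Summing ligand charges against the 0 overall charge gives an oxidation state of +4 for titanium.
Group 4 minus oxidation state 4 gives a d⁰ configuration.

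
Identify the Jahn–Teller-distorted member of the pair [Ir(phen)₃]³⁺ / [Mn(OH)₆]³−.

[Mn(OH)₆]³−

[Ir(phen)₃]³⁺: 1,10-phenanthroline is neutral; balancing the +3 overall charge requires Ir(III). Ir sits in group 9, so the d-electron count is 9 − 3 = 6. A 5d ion has a large Δₒ and is invariably low-spin. The d⁶ configuration leaves the e_g set evenly filled (or empty) — no strong Jahn–Teller driving force.
[Mn(OH)₆]³−: Summing ligand charges against the −3 overall charge gives an oxidation state of +3 for manganese. Manganese is a group-7 element; Mn(III) is therefore d⁴. Hydroxide is a weak-field ligand for a first-row metal, so the complex is high-spin. The t₂g³e_g¹ (high-spin) configuration has an unevenly filled e_g set; the Jahn–Teller theorem predicts a tetragonal distortion (typically axial elongation) to lift the degeneracy.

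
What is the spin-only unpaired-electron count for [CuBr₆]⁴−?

1

Each bromide is −1; balancing the −4 overall charge requires Cu(II).
Group 11 minus oxidation state 2 gives a d⁹ configuration.
In an octahedral field the d⁹ configuration is t₂g⁶e_g³ (only one arrangement possible), giving 1 unpaired electron.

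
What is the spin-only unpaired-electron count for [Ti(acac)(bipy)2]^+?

2 unpaired electrons

Each acetylacetonate is −1; 2,2′-bipyridine is neutral; balancing the +1 overall charge requires Ti(II).
Ti sits in group 4, so the d-electron count is 4 − 2 = 2.
Counting donor atoms: 1×acetylacetonate (bidentate) → 2 donors; 2×2,2′-bipyridine (bidentate) → 4 donors. Coordination number = 6.
In an octahedral field the d² configuration is t₂g²e_g⁰ (only one arrangement possible), giving 2 unpaired electrons.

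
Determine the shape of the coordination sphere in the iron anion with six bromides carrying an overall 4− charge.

Ligand charges: each bromide is −1. With an overall charge of −4 the iron centre must be in the +2 oxidation state.
Fe sits in group 8, so the d-electron count is 8 − 2 = 6.
Coordination number: 6.
Six donors around a single metal centre give an octahedral coordination sphere.

octahedral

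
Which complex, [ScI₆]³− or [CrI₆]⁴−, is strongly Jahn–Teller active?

[CrI₆]⁴−

[ScI₆]³−: Ligand charges: each iodide is −1. With an overall charge of −3 the scandium centre must be in the +3 oxidation state. Scandium is a group-3 element; Sc(III) is therefore d⁰. The d⁰ configuration leaves the e_g set evenly filled (or empty) — no strong Jahn–Teller driving force.
[CrI₆]⁴−: Ligand charges: each iodide is −1. With an overall charge of −4 the chromium centre must be in the +2 oxidation state. Group 6 minus oxidation state 2 gives a d⁴ configuration. Iodide is a weak-field ligand for a first-row metal, so the complex is high-spin. The t₂g³e_g¹ (high-spin) configuration has an unevenly filled e_g set; the Jahn–Teller theorem predicts a tetragonal distortion (typically axial elongation) to lift the degeneracy.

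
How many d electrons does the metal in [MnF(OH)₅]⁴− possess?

d⁵

Each fluoride is −1; each hydroxide is −1; balancing the −4 overall charge requires Mn(II).
Mn sits in group 7, so the d-electron count is 7 − 2 = 5.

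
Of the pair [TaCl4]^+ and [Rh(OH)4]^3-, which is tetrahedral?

For [TaCl4]^+: Summing ligand charges against the +1 overall charge gives an oxidation state of +5 for tantalum. Tantalum is a group-5 element; Ta(V) is therefore d⁰. A d⁰ ion has no crystal-field stabilisation preference between square planar and tetrahedral, so four ligands adopt the sterically favoured tetrahedral geometry. → tetrahedral.
For [Rh(OH)4]^3-: Each hydroxide is −1; balancing the −3 overall charge requires Rh(I). Group 9 minus oxidation state 1 gives a d⁸ configuration. A 4d d⁸ ion has a large crystal-field splitting; square planar leaves the high-energy d_{x²−y²} orbital empty and maximises CFSE. → square planar.

[TaCl4]^+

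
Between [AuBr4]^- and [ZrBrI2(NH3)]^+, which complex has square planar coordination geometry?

For [AuBr4]^-: Summing ligand charges against the −1 overall charge gives an oxidation state of +3 for gold. Group 11 minus oxidation state 3 gives a d⁸ configuration. A 5d d⁸ ion has a large crystal-field splitting; square planar leaves the high-energy d_{x²−y²} orbital empty and maximises CFSE. → square planar.
For [ZrBrI2(NH3)]^+: Each bromide is −1; each iodide is −1; ammonia is neutral; balancing the +1 overall charge requires Zr(IV). Zirconium is a group-4 element; Zr(IV) is therefore d⁰. A d⁰ ion has no crystal-field stabilisation preference between square planar and tetrahedral, so four ligands adopt the sterically favoured tetrahedral geometry. → tetrahedral.

[AuBr4]^-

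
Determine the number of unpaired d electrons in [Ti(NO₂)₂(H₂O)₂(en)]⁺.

1

Ligand charges: each nitro (N-bound nitrite) is −1; water is neutral; ethylenediamine is neutral. With an overall charge of +1 the titanium centre must be in the +3 oxidation state.
Titanium is a group-4 element; Ti(III) is therefore d¹.
Counting donor atoms: 2×nitro (N-bound nitrite) (monodentate) → 2 donors; 2×water (monodentate) → 2 donors; 1×ethylenediamine (bidentate) → 2 donors. Coordination number = 6.
In an octahedral field the d¹ configuration is t₂g¹e_g⁰ (only one arrangement possible), giving 1 unpaired electron.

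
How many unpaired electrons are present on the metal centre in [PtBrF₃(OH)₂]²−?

Summing ligand charges against the −2 overall charge gives an oxidation state of +4 for platinum.
Pt sits in group 10, so the d-electron count is 10 − 4 = 6.
The spin state decides the count: a 5d ion has a large Δₒ and is invariably low-spin.
An octahedral low-spin d⁶ ion is t₂g⁶e_g⁰, giving 0 unpaired electrons.

0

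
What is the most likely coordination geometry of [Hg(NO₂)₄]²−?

tetrahedral

Ligand charges: each nitro (N-bound nitrite) is −1. With an overall charge of −2 the mercury centre must be in the +2 oxidation state.
Hg sits in group 12, so the d-electron count is 12 − 2 = 10.
Coordination number: 4.
A d¹⁰ ion has no crystal-field stabilisation preference between square planar and tetrahedral, so four ligands adopt the sterically favoured tetrahedral geometry.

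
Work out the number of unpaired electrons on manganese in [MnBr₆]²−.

3 unpaired electrons

Summing ligand charges against the −2 overall charge gives an oxidation state of +4 for manganese.
Group 7 minus oxidation state 4 gives a d³ configuration.
In an octahedral field the d³ configuration is t₂g³e_g⁰ (only one arrangement possible), giving 3 unpaired electrons.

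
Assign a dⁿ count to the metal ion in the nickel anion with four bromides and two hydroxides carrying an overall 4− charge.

d⁸

Each bromide is −1; each hydroxide is −1; balancing the −4 overall charge requires Ni(II).
Nickel is a group-10 element; Ni(II) is therefore d⁸.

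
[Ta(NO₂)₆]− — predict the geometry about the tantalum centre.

octahedral

Summing ligand charges against the −1 overall charge gives an oxidation state of +5 for tantalum.
Tantalum is a group-5 element; Ta(V) is therefore d⁰.
With 6 monodentate ligands the coordination number is 6.
Six donors around a single metal centre give an octahedral coordination sphere.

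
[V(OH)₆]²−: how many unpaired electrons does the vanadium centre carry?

1

Ligand charges: each hydroxide is −1. With an overall charge of −2 the vanadium centre must be in the +4 oxidation state.
Group 5 minus oxidation state 4 gives a d¹ configuration.
In an octahedral field the d¹ configuration is t₂g¹e_g⁰ (only one arrangement possible), giving 1 unpaired electron.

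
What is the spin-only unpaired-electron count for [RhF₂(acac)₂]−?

0

Each fluoride is −1; each acetylacetonate is −1; balancing the −1 overall charge requires Rh(III).
Rhodium is a group-9 element; Rh(III) is therefore d⁶.
Counting donor atoms: 2×fluoride (monodentate) → 2 donors; 2×acetylacetonate (bidentate) → 4 donors. Coordination number = 6.
The spin state decides the count: a 4d ion has a large Δₒ and is invariably low-spin.
An octahedral low-spin d⁶ ion is t₂g⁶e_g⁰, giving 0 unpaired electrons.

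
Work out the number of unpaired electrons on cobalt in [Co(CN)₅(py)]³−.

Ligand charges: each cyanide is −1; pyridine is neutral. With an overall charge of −3 the cobalt centre must be in the +2 oxidation state.
Cobalt is a group-9 element; Co(II) is therefore d⁷.
The spin state decides the count: Cyanide is a strong-field ligand (high in the spectrochemical series) for a first-row metal, so the complex is low-spin.
An octahedral low-spin d⁷ ion is t₂g⁶e_g¹, giving 1 unpaired electron.

1 unpaired electron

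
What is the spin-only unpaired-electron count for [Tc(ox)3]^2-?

3 unpaired electrons

Each oxalate is −2; balancing the −2 overall charge requires Tc(IV).
Tc sits in group 7, so the d-electron count is 7 − 4 = 3.
Counting donor atoms: 3×oxalate (bidentate) → 6 donors. Coordination number = 6.
In an octahedral field the d³ configuration is t₂g³e_g⁰ (only one arrangement possible), giving 3 unpaired electrons.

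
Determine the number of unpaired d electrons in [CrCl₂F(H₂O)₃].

Ligand charges: each chloride is −1; each fluoride is −1; water is neutral. With an overall charge of 0 the chromium centre must be in the +3 oxidation state.
Chromium is a group-6 element; Cr(III) is therefore d³.
In an octahedral field the d³ configuration is t₂g³e_g⁰ (only one arrangement possible), giving 3 unpaired electrons.

3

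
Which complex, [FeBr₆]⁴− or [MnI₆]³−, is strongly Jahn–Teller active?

[FeBr₆]⁴−: Summing ligand charges against the −4 overall charge gives an oxidation state of +2 for iron. Fe sits in group 8, so the d-electron count is 8 − 2 = 6. Bromide is a weak-field ligand for a first-row metal, so the complex is high-spin. The d⁶ configuration leaves the e_g set evenly filled (or empty) — no strong Jahn–Teller driving force.
[MnI₆]³−: Each iodide is −1; balancing the −3 overall charge requires Mn(III). Manganese is a group-7 element; Mn(III) is therefore d⁴. Iodide is a weak-field ligand for a first-row metal, so the complex is high-spin. The t₂g³e_g¹ (high-spin) configuration has an unevenly filled e_g set; the Jahn–Teller theorem predicts a tetragonal distortion (typically axial elongation) to lift the degeneracy.

[MnI₆]³−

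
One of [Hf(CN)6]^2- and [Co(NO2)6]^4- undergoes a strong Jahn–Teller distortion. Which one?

[Hf(CN)6]^2-: Each cyanide is −1; balancing the −2 overall charge requires Hf(IV). Hf sits in group 4, so the d-electron count is 4 − 4 = 0. The d⁰ configuration leaves the e_g set evenly filled (or empty) — no strong Jahn–Teller driving force.
[Co(NO2)6]^4-: Ligand charges: each nitro (N-bound nitrite) is −1. With an overall charge of −4 the cobalt centre must be in the +2 oxidation state. Group 9 minus oxidation state 2 gives a d⁷ configuration. Nitro (N-bound nitrite) is a strong-field ligand (high in the spectrochemical series) for a first-row metal, so the complex is low-spin. The t₂g⁶e_g¹ (low-spin) configuration has an unevenly filled e_g set; the Jahn–Teller theorem predicts a tetragonal distortion (typically axial elongation) to lift the degeneracy.

[Co(NO2)6]^4-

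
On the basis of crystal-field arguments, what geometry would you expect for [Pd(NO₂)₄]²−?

square planar

Ligand charges: each nitro (N-bound nitrite) is −1. With an overall charge of −2 the palladium centre must be in the +2 oxidation state.
Group 10 minus oxidation state 2 gives a d⁸ configuration.
With 4 monodentate ligands the coordination number is 4.
A 4d d⁸ ion has a large crystal-field splitting; square planar leaves the high-energy d_{x²−y²} orbital empty and maximises CFSE.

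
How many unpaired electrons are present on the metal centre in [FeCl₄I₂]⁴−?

Ligand charges: each chloride is −1; each iodide is −1. With an overall charge of −4 the iron centre must be in the +2 oxidation state.
Iron is a group-8 element; Fe(II) is therefore d⁶.
The spin state decides the count: Chloride and iodide are weak-field ligands for a first-row metal, so the complex is high-spin.
An octahedral high-spin d⁶ ion is t₂g⁴e_g², giving 4 unpaired electrons.

4 unpaired electrons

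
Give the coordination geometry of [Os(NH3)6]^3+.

Ligand charges: ammonia is neutral. With an overall charge of +3 the osmium centre must be in the +3 oxidation state.
Os sits in group 8, so the d-electron count is 8 − 3 = 5.
Coordination number: 6.
Six donors around a single metal centre give an octahedral coordination sphere.

octahedral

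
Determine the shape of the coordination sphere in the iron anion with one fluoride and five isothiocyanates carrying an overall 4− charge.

octahedral

Ligand charges: each fluoride is −1; each isothiocyanate is −1. With an overall charge of −4 the iron centre must be in the +2 oxidation state.
Group 8 minus oxidation state 2 gives a d⁶ configuration.
Coordination number: 6.
Six donors around a single metal centre give an octahedral coordination sphere.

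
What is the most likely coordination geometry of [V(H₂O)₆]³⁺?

Ligand charges: water is neutral. With an overall charge of +3 the vanadium centre must be in the +3 oxidation state.
Group 5 minus oxidation state 3 gives a d² configuration.
Coordination number: 6.
Six donors around a single metal centre give an octahedral coordination sphere.

octahedral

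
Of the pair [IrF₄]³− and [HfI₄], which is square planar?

For [IrF₄]³−: Ligand charges: each fluoride is −1. With an overall charge of −3 the iridium centre must be in the +1 oxidation state. Ir sits in group 9, so the d-electron count is 9 − 1 = 8. A 5d d⁸ ion has a large crystal-field splitting; square planar leaves the high-energy d_{x²−y²} orbital empty and maximises CFSE. → square planar.
For [HfI₄]: Each iodide is −1; balancing the 0 overall charge requires Hf(IV). Hf sits in group 4, so the d-electron count is 4 − 4 = 0. A d⁰ ion has no crystal-field stabilisation preference between square planar and tetrahedral, so four ligands adopt the sterically favoured tetrahedral geometry. → tetrahedral.

[IrF₄]³−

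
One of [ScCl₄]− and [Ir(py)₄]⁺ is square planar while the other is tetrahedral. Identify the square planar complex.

[Ir(py)₄]⁺

For [ScCl₄]−: Ligand charges: each chloride is −1. With an overall charge of −1 the scandium centre must be in the +3 oxidation state. Group 3 minus oxidation state 3 gives a d⁰ configuration. A d⁰ ion has no crystal-field stabilisation preference between square planar and tetrahedral, so four ligands adopt the sterically favoured tetrahedral geometry. → tetrahedral.
For [Ir(py)₄]⁺: Ligand charges: pyridine is neutral. With an overall charge of +1 the iridium centre must be in the +1 oxidation state. Ir sits in group 9, so the d-electron count is 9 − 1 = 8. A 5d d⁸ ion has a large crystal-field splitting; square planar leaves the high-energy d_{x²−y²} orbital empty and maximises CFSE. → square planar.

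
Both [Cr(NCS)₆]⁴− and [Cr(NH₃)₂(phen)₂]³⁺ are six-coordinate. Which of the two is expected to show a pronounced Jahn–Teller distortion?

[Cr(NCS)₆]⁴−

[Cr(NCS)₆]⁴−: Each isothiocyanate is −1; balancing the −4 overall charge requires Cr(II). Group 6 minus oxidation state 2 gives a d⁴ configuration. Isothiocyanate is a weak-field ligand for a first-row metal, so the complex is high-spin. The t₂g³e_g¹ (high-spin) configuration has an unevenly filled e_g set; the Jahn–Teller theorem predicts a tetragonal distortion (typically axial elongation) to lift the degeneracy.
[Cr(NH₃)₂(phen)₂]³⁺: Ammonia is neutral; 1,10-phenanthroline is neutral; balancing the +3 overall charge requires Cr(III). Group 6 minus oxidation state 3 gives a d³ configuration. The d³ configuration leaves the e_g set evenly filled (or empty) — no strong Jahn–Teller driving force.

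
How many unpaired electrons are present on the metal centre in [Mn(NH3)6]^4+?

3 unpaired electrons

Summing ligand charges against the +4 overall charge gives an oxidation state of +4 for manganese.
Manganese is a group-7 element; Mn(IV) is therefore d³.
In an octahedral field the d³ configuration is t₂g³e_g⁰ (only one arrangement possible), giving 3 unpaired electrons.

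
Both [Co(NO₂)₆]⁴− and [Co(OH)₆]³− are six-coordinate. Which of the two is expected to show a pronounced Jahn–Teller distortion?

[Co(NO₂)₆]⁴−: Summing ligand charges against the −4 overall charge gives an oxidation state of +2 for cobalt. Cobalt is a group-9 element; Co(II) is therefore d⁷. Nitro (N-bound nitrite) is a strong-field ligand (high in the spectrochemical series) for a first-row metal, so the complex is low-spin. The t₂g⁶e_g¹ (low-spin) configuration has an unevenly filled e_g set; the Jahn–Teller theorem predicts a tetragonal distortion (typically axial elongation) to lift the degeneracy.
[Co(OH)₆]³−: Each hydroxide is −1; balancing the −3 overall charge requires Co(III). Co sits in group 9, so the d-electron count is 9 − 3 = 6. Co(III) has an exceptionally large octahedral splitting and is low-spin with essentially every ligand except fluoride. The d⁶ configuration leaves the e_g set evenly filled (or empty) — no strong Jahn–Teller driving force.

[Co(NO₂)₆]⁴−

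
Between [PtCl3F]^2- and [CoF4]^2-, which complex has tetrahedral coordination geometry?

[CoF4]^2-

For [PtCl3F]^2-: Ligand charges: each chloride is −1; each fluoride is −1. With an overall charge of −2 the platinum centre must be in the +2 oxidation state. Group 10 minus oxidation state 2 gives a d⁸ configuration. A 5d d⁸ ion has a large crystal-field splitting; square planar leaves the high-energy d_{x²−y²} orbital empty and maximises CFSE. → square planar.
For [CoF4]^2-: Each fluoride is −1; balancing the −2 overall charge requires Co(II). Group 9 minus oxidation state 2 gives a d⁷ configuration. For a high-spin 3d d⁷ ion with weak-field ligands the small Δₜ gives little square-planar CFSE advantage, so four ligands adopt the sterically favoured tetrahedral geometry. → tetrahedral.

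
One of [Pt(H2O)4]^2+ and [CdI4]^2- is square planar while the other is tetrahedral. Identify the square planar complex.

[Pt(H2O)4]^2+

For [Pt(H2O)4]^2+: Water is neutral; balancing the +2 overall charge requires Pt(II). Group 10 minus oxidation state 2 gives a d⁸ configuration. A 5d d⁸ ion has a large crystal-field splitting; square planar leaves the high-energy d_{x²−y²} orbital empty and maximises CFSE. → square planar.
For [CdI4]^2-: Ligand charges: each iodide is −1. With an overall charge of −2 the cadmium centre must be in the +2 oxidation state. Cadmium is a group-12 element; Cd(II) is therefore d¹⁰. A d¹⁰ ion has no crystal-field stabilisation preference between square planar and tetrahedral, so four ligands adopt the sterically favoured tetrahedral geometry. → tetrahedral.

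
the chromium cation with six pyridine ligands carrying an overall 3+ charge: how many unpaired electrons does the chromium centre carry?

3

Summing ligand charges against the +3 overall charge gives an oxidation state of +3 for chromium.
Cr sits in group 6, so the d-electron count is 6 − 3 = 3.
In an octahedral field the d³ configuration is t₂g³e_g⁰ (only one arrangement possible), giving 3 unpaired electrons.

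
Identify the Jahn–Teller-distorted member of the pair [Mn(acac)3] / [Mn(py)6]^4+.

[Mn(acac)3]

[Mn(acac)3]: Ligand charges: each acetylacetonate is −1. With an overall charge of 0 the manganese centre must be in the +3 oxidation state. Group 7 minus oxidation state 3 gives a d⁴ configuration. Acetylacetonate is a weak-field ligand for a first-row metal, so the complex is high-spin. The t₂g³e_g¹ (high-spin) configuration has an unevenly filled e_g set; the Jahn–Teller theorem predicts a tetragonal distortion (typically axial elongation) to lift the degeneracy.
[Mn(py)6]^4+: Pyridine is neutral; balancing the +4 overall charge requires Mn(IV). Manganese is a group-7 element; Mn(IV) is therefore d³. The d³ configuration leaves the e_g set evenly filled (or empty) — no strong Jahn–Teller driving force.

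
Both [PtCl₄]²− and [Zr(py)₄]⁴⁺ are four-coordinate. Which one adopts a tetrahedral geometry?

[Zr(py)₄]⁴⁺

For [PtCl₄]²−: Each chloride is −1; balancing the −2 overall charge requires Pt(II). Pt sits in group 10, so the d-electron count is 10 − 2 = 8. A 5d d⁸ ion has a large crystal-field splitting; square planar leaves the high-energy d_{x²−y²} orbital empty and maximises CFSE. → square planar.
For [Zr(py)₄]⁴⁺: Ligand charges: pyridine is neutral. With an overall charge of +4 the zirconium centre must be in the +4 oxidation state. Zr sits in group 4, so the d-electron count is 4 − 4 = 0. A d⁰ ion has no crystal-field stabilisation preference between square planar and tetrahedral, so four ligands adopt the sterically favoured tetrahedral geometry. → tetrahedral.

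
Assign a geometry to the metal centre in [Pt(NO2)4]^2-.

square planar

Summing ligand charges against the −2 overall charge gives an oxidation state of +2 for platinum.
Pt sits in group 10, so the d-electron count is 10 − 2 = 8.
Coordination number: 4.
A 5d d⁸ ion has a large crystal-field splitting; square planar leaves the high-energy d_{x²−y²} orbital empty and maximises CFSE.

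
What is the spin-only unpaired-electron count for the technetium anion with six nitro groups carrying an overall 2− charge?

3

Each nitro (N-bound nitrite) is −1; balancing the −2 overall charge requires Tc(IV).
Technetium is a group-7 element; Tc(IV) is therefore d³.
In an octahedral field the d³ configuration is t₂g³e_g⁰ (only one arrangement possible), giving 3 unpaired electrons.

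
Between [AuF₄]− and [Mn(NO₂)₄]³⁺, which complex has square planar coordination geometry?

For [AuF₄]−: Each fluoride is −1; balancing the −1 overall charge requires Au(III). Group 11 minus oxidation state 3 gives a d⁸ configuration. A 5d d⁸ ion has a large crystal-field splitting; square planar leaves the high-energy d_{x²−y²} orbital empty and maximises CFSE. → square planar.
For [Mn(NO₂)₄]³⁺: Summing ligand charges against the +3 overall charge gives an oxidation state of +7 for manganese. Manganese is a group-7 element; Mn(VII) is therefore d⁰. A d⁰ ion has no crystal-field stabilisation preference between square planar and tetrahedral, so four ligands adopt the sterically favoured tetrahedral geometry. → tetrahedral.

[AuF₄]−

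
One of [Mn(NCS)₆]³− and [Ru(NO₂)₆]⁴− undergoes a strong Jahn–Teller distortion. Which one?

[Mn(NCS)₆]³−: Ligand charges: each isothiocyanate is −1. With an overall charge of −3 the manganese centre must be in the +3 oxidation state. Mn sits in group 7, so the d-electron count is 7 − 3 = 4. Isothiocyanate is a weak-field ligand for a first-row metal, so the complex is high-spin. The t₂g³e_g¹ (high-spin) configuration has an unevenly filled e_g set; the Jahn–Teller theorem predicts a tetragonal distortion (typically axial elongation) to lift the degeneracy.
[Ru(NO₂)₆]⁴−: Each nitro (N-bound nitrite) is −1; balancing the −4 overall charge requires Ru(II). Ruthenium is a group-8 element; Ru(II) is therefore d⁶. A 4d ion has a large Δₒ and is invariably low-spin. The d⁶ configuration leaves the e_g set evenly filled (or empty) — no strong Jahn–Teller driving force.

[Mn(NCS)₆]³−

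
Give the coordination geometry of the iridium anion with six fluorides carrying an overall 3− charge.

Summing ligand charges against the −3 overall charge gives an oxidation state of +3 for iridium.
Ir sits in group 9, so the d-electron count is 9 − 3 = 6.
Coordination number: 6.
Six donors around a single metal centre give an octahedral coordination sphere.

octahedral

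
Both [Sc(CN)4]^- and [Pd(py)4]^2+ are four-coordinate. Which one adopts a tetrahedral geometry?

For [Sc(CN)4]^-: Ligand charges: each cyanide is −1. With an overall charge of −1 the scandium centre must be in the +3 oxidation state. Scandium is a group-3 element; Sc(III) is therefore d⁰. A d⁰ ion has no crystal-field stabilisation preference between square planar and tetrahedral, so four ligands adopt the sterically favoured tetrahedral geometry. → tetrahedral.
For [Pd(py)4]^2+: Ligand charges: pyridine is neutral. With an overall charge of +2 the palladium centre must be in the +2 oxidation state. Pd sits in group 10, so the d-electron count is 10 − 2 = 8. A 4d d⁸ ion has a large crystal-field splitting; square planar leaves the high-energy d_{x²−y²} orbital empty and maximises CFSE. → square planar.

[Sc(CN)4]^-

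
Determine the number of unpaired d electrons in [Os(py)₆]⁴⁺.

2

Pyridine is neutral; balancing the +4 overall charge requires Os(IV).
Osmium is a group-8 element; Os(IV) is therefore d⁴.
The spin state decides the count: a 5d ion has a large Δₒ and is invariably low-spin.
An octahedral low-spin d⁴ ion is t₂g⁴e_g⁰, giving 2 unpaired electrons.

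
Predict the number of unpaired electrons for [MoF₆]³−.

Ligand charges: each fluoride is −1. With an overall charge of −3 the molybdenum centre must be in the +3 oxidation state.
Group 6 minus oxidation state 3 gives a d³ configuration.
In an octahedral field the d³ configuration is t₂g³e_g⁰ (only one arrangement possible), giving 3 unpaired electrons.

3 unpaired electrons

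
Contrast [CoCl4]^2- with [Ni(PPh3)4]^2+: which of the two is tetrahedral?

For [CoCl4]^2-: Ligand charges: each chloride is −1. With an overall charge of −2 the cobalt centre must be in the +2 oxidation state. Group 9 minus oxidation state 2 gives a d⁷ configuration. For a high-spin 3d d⁷ ion with weak-field ligands the small Δₜ gives little square-planar CFSE advantage, so four ligands adopt the sterically favoured tetrahedral geometry. → tetrahedral.
For [Ni(PPh3)4]^2+: Summing ligand charges against the +2 overall charge gives an oxidation state of +2 for nickel. Ni sits in group 10, so the d-electron count is 10 − 2 = 8. Triphenylphosphine is a strong-field ligand (high in the spectrochemical series). A 3d d⁸ ion with strong-field ligands gains enough CFSE to favour square planar over tetrahedral. → square planar.

[CoCl4]^2-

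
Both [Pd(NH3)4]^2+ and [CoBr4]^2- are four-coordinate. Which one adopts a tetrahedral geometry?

[CoBr4]^2-

For [Pd(NH3)4]^2+: Ammonia is neutral; balancing the +2 overall charge requires Pd(II). Palladium is a group-10 element; Pd(II) is therefore d⁸. A 4d d⁸ ion has a large crystal-field splitting; square planar leaves the high-energy d_{x²−y²} orbital empty and maximises CFSE. → square planar.
For [CoBr4]^2-: Summing ligand charges against the −2 overall charge gives an oxidation state of +2 for cobalt. Cobalt is a group-9 element; Co(II) is therefore d⁷. For a high-spin 3d d⁷ ion with weak-field ligands the small Δₜ gives little square-planar CFSE advantage, so four ligands adopt the sterically favoured tetrahedral geometry. → tetrahedral.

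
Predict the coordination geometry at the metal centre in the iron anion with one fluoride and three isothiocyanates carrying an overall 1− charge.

tetrahedral

Summing ligand charges against the −1 overall charge gives an oxidation state of +3 for iron.
Group 8 minus oxidation state 3 gives a d⁵ configuration.
With 4 monodentate ligands the coordination number is 4.
Fluoride and isothiocyanate are weak-field ligands.
A high-spin d⁵ ion has zero CFSE in either geometry, so four ligands adopt the sterically favoured tetrahedral geometry.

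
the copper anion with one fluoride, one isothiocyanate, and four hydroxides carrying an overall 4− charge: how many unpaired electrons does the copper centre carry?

1 unpaired electron

Summing ligand charges against the −4 overall charge gives an oxidation state of +2 for copper.
Group 11 minus oxidation state 2 gives a d⁹ configuration.
In an octahedral field the d⁹ configuration is t₂g⁶e_g³ (only one arrangement possible), giving 1 unpaired electron.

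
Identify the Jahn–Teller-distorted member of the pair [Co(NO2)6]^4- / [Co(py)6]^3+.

[Co(NO2)6]^4-

[Co(NO2)6]^4-: Each nitro (N-bound nitrite) is −1; balancing the −4 overall charge requires Co(II). Co sits in group 9, so the d-electron count is 9 − 2 = 7. Nitro (N-bound nitrite) is a strong-field ligand (high in the spectrochemical series) for a first-row metal, so the complex is low-spin. The t₂g⁶e_g¹ (low-spin) configuration has an unevenly filled e_g set; the Jahn–Teller theorem predicts a tetragonal distortion (typically axial elongation) to lift the degeneracy.
[Co(py)6]^3+: Ligand charges: pyridine is neutral. With an overall charge of +3 the cobalt centre must be in the +3 oxidation state. Co sits in group 9, so the d-electron count is 9 − 3 = 6. Co(III) has an exceptionally large octahedral splitting and is low-spin with essentially every ligand except fluoride. The d⁶ configuration leaves the e_g set evenly filled (or empty) — no strong Jahn–Teller driving force.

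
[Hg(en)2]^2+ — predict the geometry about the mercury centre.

Summing ligand charges against the +2 overall charge gives an oxidation state of +2 for mercury.
Group 12 minus oxidation state 2 gives a d¹⁰ configuration.
Counting donor atoms: 2×ethylenediamine (bidentate) → 4 donors. Coordination number = 4.
A d¹⁰ ion has no crystal-field stabilisation preference between square planar and tetrahedral, so four ligands adopt the sterically favoured tetrahedral geometry.

tetrahedral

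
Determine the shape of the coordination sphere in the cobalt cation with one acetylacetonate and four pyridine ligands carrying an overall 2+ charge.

Each acetylacetonate is −1; pyridine is neutral; balancing the +2 overall charge requires Co(III).
Cobalt is a group-9 element; Co(III) is therefore d⁶.
Counting donor atoms: 1×acetylacetonate (bidentate) → 2 donors; 4×pyridine (monodentate) → 4 donors. Coordination number = 6.
Six donors around a single metal centre give an octahedral coordination sphere.

octahedral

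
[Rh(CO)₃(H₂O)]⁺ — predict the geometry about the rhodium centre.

Ligand charges: carbonyl is neutral; water is neutral. With an overall charge of +1 the rhodium centre must be in the +1 oxidation state.
Rh sits in group 9, so the d-electron count is 9 − 1 = 8.
Coordination number: 4.
A 4d d⁸ ion has a large crystal-field splitting; square planar leaves the high-energy d_{x²−y²} orbital empty and maximises CFSE.

square planar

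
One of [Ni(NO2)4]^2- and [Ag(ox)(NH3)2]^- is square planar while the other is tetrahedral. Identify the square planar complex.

[Ni(NO2)4]^2-

For [Ni(NO2)4]^2-: Summing ligand charges against the −2 overall charge gives an oxidation state of +2 for nickel. Group 10 minus oxidation state 2 gives a d⁸ configuration. Nitro (N-bound nitrite) is a strong-field ligand (high in the spectrochemical series). A 3d d⁸ ion with strong-field ligands gains enough CFSE to favour square planar over tetrahedral. → square planar.
For [Ag(ox)(NH3)2]^-: Summing ligand charges against the −1 overall charge gives an oxidation state of +1 for silver. Ag sits in group 11, so the d-electron count is 11 − 1 = 10. A d¹⁰ ion has no crystal-field stabilisation preference between square planar and tetrahedral, so four ligands adopt the sterically favoured tetrahedral geometry. → tetrahedral.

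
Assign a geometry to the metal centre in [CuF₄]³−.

Each fluoride is −1; balancing the −3 overall charge requires Cu(I).
Group 11 minus oxidation state 1 gives a d¹⁰ configuration.
With 4 monodentate ligands the coordination number is 4.
A d¹⁰ ion has no crystal-field stabilisation preference between square planar and tetrahedral, so four ligands adopt the sterically favoured tetrahedral geometry.

tetrahedral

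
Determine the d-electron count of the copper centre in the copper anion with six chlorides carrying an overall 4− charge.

d⁹

Each chloride is −1; balancing the −4 overall charge requires Cu(II).
Copper is a group-11 element; Cu(II) is therefore d⁹.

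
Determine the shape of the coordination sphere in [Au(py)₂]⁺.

linear

Summing ligand charges against the +1 overall charge gives an oxidation state of +1 for gold.
Au sits in group 11, so the d-electron count is 11 − 1 = 10.
Coordination number: 2.
A d¹⁰ ion with only two ligands adopts a linear arrangement (sp hybridisation; no CFSE preference).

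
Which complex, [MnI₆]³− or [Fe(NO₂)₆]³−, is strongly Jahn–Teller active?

[MnI₆]³−: Ligand charges: each iodide is −1. With an overall charge of −3 the manganese centre must be in the +3 oxidation state. Manganese is a group-7 element; Mn(III) is therefore d⁴. Iodide is a weak-field ligand for a first-row metal, so the complex is high-spin. The t₂g³e_g¹ (high-spin) configuration has an unevenly filled e_g set; the Jahn–Teller theorem predicts a tetragonal distortion (typically axial elongation) to lift the degeneracy.
[Fe(NO₂)₆]³−: Summing ligand charges against the −3 overall charge gives an oxidation state of +3 for iron. Fe sits in group 8, so the d-electron count is 8 − 3 = 5. Nitro (N-bound nitrite) is a strong-field ligand (high in the spectrochemical series) for a first-row metal, so the complex is low-spin. The d⁵ configuration leaves the e_g set evenly filled (or empty) — no strong Jahn–Teller driving force.

[MnI₆]³−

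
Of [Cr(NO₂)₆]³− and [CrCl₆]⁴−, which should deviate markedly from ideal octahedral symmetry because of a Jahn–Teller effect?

[Cr(NO₂)₆]³−: Ligand charges: each nitro (N-bound nitrite) is −1. With an overall charge of −3 the chromium centre must be in the +3 oxidation state. Chromium is a group-6 element; Cr(III) is therefore d³. The d³ configuration leaves the e_g set evenly filled (or empty) — no strong Jahn–Teller driving force.
[CrCl₆]⁴−: Each chloride is −1; balancing the −4 overall charge requires Cr(II). Cr sits in group 6, so the d-electron count is 6 − 2 = 4. Chloride is a weak-field ligand for a first-row metal, so the complex is high-spin. The t₂g³e_g¹ (high-spin) configuration has an unevenly filled e_g set; the Jahn–Teller theorem predicts a tetragonal distortion (typically axial elongation) to lift the degeneracy.

[CrCl₆]⁴−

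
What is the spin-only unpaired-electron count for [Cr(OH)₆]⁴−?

4 unpaired electrons

Ligand charges: each hydroxide is −1. With an overall charge of −4 the chromium centre must be in the +2 oxidation state.
Cr sits in group 6, so the d-electron count is 6 − 2 = 4.
The spin state decides the count: Hydroxide is a weak-field ligand for a first-row metal, so the complex is high-spin.
An octahedral high-spin d⁴ ion is t₂g³e_g¹, giving 4 unpaired electrons.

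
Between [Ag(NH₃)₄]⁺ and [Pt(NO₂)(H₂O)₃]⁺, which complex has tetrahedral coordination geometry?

For [Ag(NH₃)₄]⁺: Ammonia is neutral; balancing the +1 overall charge requires Ag(I). Silver is a group-11 element; Ag(I) is therefore d¹⁰. A d¹⁰ ion has no crystal-field stabilisation preference between square planar and tetrahedral, so four ligands adopt the sterically favoured tetrahedral geometry. → tetrahedral.
For [Pt(NO₂)(H₂O)₃]⁺: Summing ligand charges against the +1 overall charge gives an oxidation state of +2 for platinum. Platinum is a group-10 element; Pt(II) is therefore d⁸. A 5d d⁸ ion has a large crystal-field splitting; square planar leaves the high-energy d_{x²−y²} orbital empty and maximises CFSE. → square planar.

[Ag(NH₃)₄]⁺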